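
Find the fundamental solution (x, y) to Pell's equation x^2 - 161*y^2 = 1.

(x, y) = (11775, 928)

First expand sqrt(161) as a continued fraction. With x_i = (sqrt(161) + m_i)/d_i and (m_0, d_0) = (0, 1): a_0 = floor(sqrt(161)) = 12, since 12^2 = 144 <= 161 < 169 = 13^2.
Iterate m_{i+1} = d_i*a_i - m_i, d_{i+1} = (161 - m_{i+1}^2)/d_i, a_{i+1} = floor((a_0 + m_{i+1})/d_{i+1}):
  m_1 = 1*12 - 0 = 12, d_1 = (161 - 12^2)/1 = 17/1 = 17, a_1 = floor((12 + 12)/17) = 1.
  m_2 = 17*1 - 12 = 5, d_2 = (161 - 5^2)/17 = 136/17 = 8, a_2 = floor((12 + 5)/8) = 2.
  m_3 = 8*2 - 5 = 11, d_3 = (161 - 11^2)/8 = 40/8 = 5, a_3 = floor((12 + 11)/5) = 4.
  m_4 = 5*4 - 11 = 9, d_4 = (161 - 9^2)/5 = 80/5 = 16, a_4 = floor((12 + 9)/16) = 1.
  m_5 = 16*1 - 9 = 7, d_5 = (161 - 7^2)/16 = 112/16 = 7, a_5 = floor((12 + 7)/7) = 2.
  m_6 = 7*2 - 7 = 7, d_6 = (161 - 7^2)/7 = 112/7 = 16, a_6 = floor((12 + 7)/16) = 1.
  m_7 = 16*1 - 7 = 9, d_7 = (161 - 9^2)/16 = 80/16 = 5, a_7 = floor((12 + 9)/5) = 4.
  m_8 = 5*4 - 9 = 11, d_8 = (161 - 11^2)/5 = 40/5 = 8, a_8 = floor((12 + 11)/8) = 2.
  m_9 = 8*2 - 11 = 5, d_9 = (161 - 5^2)/8 = 136/8 = 17, a_9 = floor((12 + 5)/17) = 1.
  m_10 = 17*1 - 5 = 12, d_10 = (161 - 12^2)/17 = 17/17 = 1, a_10 = floor((12 + 12)/1) = 24.
  m_11 = 1*24 - 12 = 12, d_11 = (161 - 12^2)/1 = 17/1 = 17: (m_11, d_11) = (m_1, d_1) = (12, 17), so from here the quotients repeat a_1, ..., a_10; the period length is 10.
So sqrt(161) = [12; (1, 2, 4, 1, 2, 1, 4, 2, 1, 24)] with period length k = 10.
k is even, so the fundamental solution of x^2 - 161y^2 = 1 is (p_{k-1}, q_{k-1}) = (p_9, q_9); compute convergents through index 9.
Convergents (p_i = a_i*p_{i-1} + p_{i-2}, q_i = a_i*q_{i-1} + q_{i-2} with p_{-2}=0, p_{-1}=1, q_{-2}=1, q_{-1}=0):
  i=0: a_0=12, p_0 = 12*1 + 0 = 12, q_0 = 12*0 + 1 = 1.
  i=1: a_1=1, p_1 = 1*12 + 1 = 13, q_1 = 1*1 + 0 = 1.
  i=2: a_2=2, p_2 = 2*13 + 12 = 38, q_2 = 2*1 + 1 = 3.
  i=3: a_3=4, p_3 = 4*38 + 13 = 165, q_3 = 4*3 + 1 = 13.
  i=4: a_4=1, p_4 = 1*165 + 38 = 203, q_4 = 1*13 + 3 = 16.
  i=5: a_5=2, p_5 = 2*203 + 165 = 571, q_5 = 2*16 + 13 = 45.
  i=6: a_6=1, p_6 = 1*571 + 203 = 774, q_6 = 1*45 + 16 = 61.
  i=7: a_7=4, p_7 = 4*774 + 571 = 3667, q_7 = 4*61 + 45 = 289.
  i=8: a_8=2, p_8 = 2*3667 + 774 = 8108, q_8 = 2*289 + 61 = 639.
  i=9: a_9=1, p_9 = 1*8108 + 3667 = 11775, q_9 = 1*639 + 289 = 928.
Check: 11775^2 - 161*928^2 = 138650625 - 138650624 = 1, so (x, y) = (11775, 928) solves the equation, and by the theorem it is the least positive solution.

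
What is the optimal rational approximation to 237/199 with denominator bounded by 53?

25/21

Expand x = 237/199 as a continued fraction with the Euclidean algorithm:
  237 = 1*199 + 38, so a_0 = 1.
  199 = 5*38 + 9, so a_1 = 5.
  38 = 4*9 + 2, so a_2 = 4.
  9 = 4*2 + 1, so a_3 = 4.
  2 = 2*1 + 0, so a_4 = 2.
so x = [1; 5, 4, 4, 2].
Convergents (p_i = a_i*p_{i-1} + p_{i-2}, q_i = a_i*q_{i-1} + q_{i-2} with p_{-2}=0, p_{-1}=1, q_{-2}=1, q_{-1}=0), until the denominator exceeds 53:
  i=0: a_0=1, p_0 = 1*1 + 0 = 1, q_0 = 1*0 + 1 = 1.
  i=1: a_1=5, p_1 = 5*1 + 1 = 6, q_1 = 5*1 + 0 = 5.
  i=2: a_2=4, p_2 = 4*6 + 1 = 25, q_2 = 4*5 + 1 = 21.
  i=3: a_3=4, p_3 = 4*25 + 6 = 106, q_3 = 4*21 + 5 = 89.
q_3 = 89 > 53, so the last convergent with denominator <= 53 is p_2/q_2 = 25/21.
The closest fraction with denominator <= 53 is either p_2/q_2 or the intermediate fraction (k*p_2 + p_1)/(k*q_2 + q_1) with the largest k >= 1 whose denominator stays <= 53; these approach x as k grows, and every other convergent or intermediate fraction in range is farther away.
Largest k: floor((53 - q_1)/q_2) = floor((53 - 5)/21) = 2.
That gives (2*25 + 6)/(2*21 + 5) = 56/47.
Compare the errors: |x - 25/21| = |237*21 - 25*199|/(199*21) = 2/4179, and |x - 56/47| = |237*47 - 56*199|/(199*47) = 5/9353.
Cross-multiplying, 2*9353 = 18706 < 20895 = 5*4179, so 2/4179 is smaller: the convergent 25/21 is closer to x than 56/47.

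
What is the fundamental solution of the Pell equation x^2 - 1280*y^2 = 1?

(x, y) = (51841, 1449)

First expand sqrt(1280) as a continued fraction. With x_i = (sqrt(1280) + m_i)/d_i and (m_0, d_0) = (0, 1): a_0 = floor(sqrt(1280)) = 35, since 35^2 = 1225 <= 1280 < 1296 = 36^2.
Iterate m_{i+1} = d_i*a_i - m_i, d_{i+1} = (1280 - m_{i+1}^2)/d_i, a_{i+1} = floor((a_0 + m_{i+1})/d_{i+1}):
  m_1 = 1*35 - 0 = 35, d_1 = (1280 - 35^2)/1 = 55/1 = 55, a_1 = floor((35 + 35)/55) = 1.
  m_2 = 55*1 - 35 = 20, d_2 = (1280 - 20^2)/55 = 880/55 = 16, a_2 = floor((35 + 20)/16) = 3.
  m_3 = 16*3 - 20 = 28, d_3 = (1280 - 28^2)/16 = 496/16 = 31, a_3 = floor((35 + 28)/31) = 2.
  m_4 = 31*2 - 28 = 34, d_4 = (1280 - 34^2)/31 = 124/31 = 4, a_4 = floor((35 + 34)/4) = 17.
  m_5 = 4*17 - 34 = 34, d_5 = (1280 - 34^2)/4 = 124/4 = 31, a_5 = floor((35 + 34)/31) = 2.
  m_6 = 31*2 - 34 = 28, d_6 = (1280 - 28^2)/31 = 496/31 = 16, a_6 = floor((35 + 28)/16) = 3.
  m_7 = 16*3 - 28 = 20, d_7 = (1280 - 20^2)/16 = 880/16 = 55, a_7 = floor((35 + 20)/55) = 1.
  m_8 = 55*1 - 20 = 35, d_8 = (1280 - 35^2)/55 = 55/55 = 1, a_8 = floor((35 + 35)/1) = 70.
  m_9 = 1*70 - 35 = 35, d_9 = (1280 - 35^2)/1 = 55/1 = 55: (m_9, d_9) = (m_1, d_1) = (35, 55), so from here the quotients repeat a_1, ..., a_8; the period length is 8.
So sqrt(1280) = [35; (1, 3, 2, 17, 2, 3, 1, 70)] with period length k = 8.
k is even, so the fundamental solution of x^2 - 1280y^2 = 1 is (p_{k-1}, q_{k-1}) = (p_7, q_7); compute convergents through index 7.
Convergents (p_i = a_i*p_{i-1} + p_{i-2}, q_i = a_i*q_{i-1} + q_{i-2} with p_{-2}=0, p_{-1}=1, q_{-2}=1, q_{-1}=0):
  i=0: a_0=35, p_0 = 35*1 + 0 = 35, q_0 = 35*0 + 1 = 1.
  i=1: a_1=1, p_1 = 1*35 + 1 = 36, q_1 = 1*1 + 0 = 1.
  i=2: a_2=3, p_2 = 3*36 + 35 = 143, q_2 = 3*1 + 1 = 4.
  i=3: a_3=2, p_3 = 2*143 + 36 = 322, q_3 = 2*4 + 1 = 9.
  i=4: a_4=17, p_4 = 17*322 + 143 = 5617, q_4 = 17*9 + 4 = 157.
  i=5: a_5=2, p_5 = 2*5617 + 322 = 11556, q_5 = 2*157 + 9 = 323.
  i=6: a_6=3, p_6 = 3*11556 + 5617 = 40285, q_6 = 3*323 + 157 = 1126.
  i=7: a_7=1, p_7 = 1*40285 + 11556 = 51841, q_7 = 1*1126 + 323 = 1449.
Check: 51841^2 - 1280*1449^2 = 2687489281 - 2687489280 = 1, so (x, y) = (51841, 1449) solves the equation, and by the theorem it is the least positive solution.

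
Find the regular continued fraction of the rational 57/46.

[1; 4, 5, 2]

Run the Euclidean algorithm on 57 and 46; the successive quotients are the partial quotients a_0, a_1, ... (each step inverts the fractional part left over by the previous one):
  57 = 1*46 + 11, so a_0 = 1.
  46 = 4*11 + 2, so a_1 = 4.
  11 = 5*2 + 1, so a_2 = 5.
  2 = 2*1 + 0, so a_3 = 2.
The remainder reaches 0 after 4 divisions, so the expansion has 4 partial quotients, read off in order.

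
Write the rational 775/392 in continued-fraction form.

Run the Euclidean algorithm on 775 and 392; the successive quotients are the partial quotients a_0, a_1, ... (each step inverts the fractional part left over by the previous one):
  775 = 1*392 + 383, so a_0 = 1.
  392 = 1*383 + 9, so a_1 = 1.
  383 = 42*9 + 5, so a_2 = 42.
  9 = 1*5 + 4, so a_3 = 1.
  5 = 1*4 + 1, so a_4 = 1.
  4 = 4*1 + 0, so a_5 = 4.
The remainder reaches 0 after 6 divisions, so the expansion has 6 partial quotients, read off in order.

[1; 1, 42, 1, 1, 4]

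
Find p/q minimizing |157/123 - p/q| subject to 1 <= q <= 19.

Expand x = 157/123 as a continued fraction with the Euclidean algorithm:
  157 = 1*123 + 34, so a_0 = 1.
  123 = 3*34 + 21, so a_1 = 3.
  34 = 1*21 + 13, so a_2 = 1.
  21 = 1*13 + 8, so a_3 = 1.
  13 = 1*8 + 5, so a_4 = 1.
  8 = 1*5 + 3, so a_5 = 1.
  5 = 1*3 + 2, so a_6 = 1.
  3 = 1*2 + 1, so a_7 = 1.
  2 = 2*1 + 0, so a_8 = 2.
so x = [1; 3, 1, 1, 1, 1, 1, 1, 2].
Convergents (p_i = a_i*p_{i-1} + p_{i-2}, q_i = a_i*q_{i-1} + q_{i-2} with p_{-2}=0, p_{-1}=1, q_{-2}=1, q_{-1}=0), until the denominator exceeds 19:
  i=0: a_0=1, p_0 = 1*1 + 0 = 1, q_0 = 1*0 + 1 = 1.
  i=1: a_1=3, p_1 = 3*1 + 1 = 4, q_1 = 3*1 + 0 = 3.
  i=2: a_2=1, p_2 = 1*4 + 1 = 5, q_2 = 1*3 + 1 = 4.
  i=3: a_3=1, p_3 = 1*5 + 4 = 9, q_3 = 1*4 + 3 = 7.
  i=4: a_4=1, p_4 = 1*9 + 5 = 14, q_4 = 1*7 + 4 = 11.
  i=5: a_5=1, p_5 = 1*14 + 9 = 23, q_5 = 1*11 + 7 = 18.
  i=6: a_6=1, p_6 = 1*23 + 14 = 37, q_6 = 1*18 + 11 = 29.
q_6 = 29 > 19, so the last convergent with denominator <= 19 is p_5/q_5 = 23/18.
The closest fraction with denominator <= 19 is either p_5/q_5 or the intermediate fraction (k*p_5 + p_4)/(k*q_5 + q_4) with the largest k >= 1 whose denominator stays <= 19; these approach x as k grows, and every other convergent or intermediate fraction in range is farther away.
Largest k: floor((19 - q_4)/q_5) = floor((19 - 11)/18) = 0.
Since k = 0, no intermediate fraction beyond p_5/q_5 has denominator <= 19, so the convergent 23/18 is the closest (its error is |157*18 - 23*123|/(123*18) = 3/2214).

23/18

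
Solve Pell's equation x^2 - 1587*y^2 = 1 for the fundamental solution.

First expand sqrt(1587) as a continued fraction. With x_i = (sqrt(1587) + m_i)/d_i and (m_0, d_0) = (0, 1): a_0 = floor(sqrt(1587)) = 39, since 39^2 = 1521 <= 1587 < 1600 = 40^2.
Iterate m_{i+1} = d_i*a_i - m_i, d_{i+1} = (1587 - m_{i+1}^2)/d_i, a_{i+1} = floor((a_0 + m_{i+1})/d_{i+1}):
  m_1 = 1*39 - 0 = 39, d_1 = (1587 - 39^2)/1 = 66/1 = 66, a_1 = floor((39 + 39)/66) = 1.
  m_2 = 66*1 - 39 = 27, d_2 = (1587 - 27^2)/66 = 858/66 = 13, a_2 = floor((39 + 27)/13) = 5.
  m_3 = 13*5 - 27 = 38, d_3 = (1587 - 38^2)/13 = 143/13 = 11, a_3 = floor((39 + 38)/11) = 7.
  m_4 = 11*7 - 38 = 39, d_4 = (1587 - 39^2)/11 = 66/11 = 6, a_4 = floor((39 + 39)/6) = 13.
  m_5 = 6*13 - 39 = 39, d_5 = (1587 - 39^2)/6 = 66/6 = 11, a_5 = floor((39 + 39)/11) = 7.
  m_6 = 11*7 - 39 = 38, d_6 = (1587 - 38^2)/11 = 143/11 = 13, a_6 = floor((39 + 38)/13) = 5.
  m_7 = 13*5 - 38 = 27, d_7 = (1587 - 27^2)/13 = 858/13 = 66, a_7 = floor((39 + 27)/66) = 1.
  m_8 = 66*1 - 27 = 39, d_8 = (1587 - 39^2)/66 = 66/66 = 1, a_8 = floor((39 + 39)/1) = 78.
  m_9 = 1*78 - 39 = 39, d_9 = (1587 - 39^2)/1 = 66/1 = 66: (m_9, d_9) = (m_1, d_1) = (39, 66), so from here the quotients repeat a_1, ..., a_8; the period length is 8.
So sqrt(1587) = [39; (1, 5, 7, 13, 7, 5, 1, 78)] with period length k = 8.
k is even, so the fundamental solution of x^2 - 1587y^2 = 1 is (p_{k-1}, q_{k-1}) = (p_7, q_7); compute convergents through index 7.
Convergents (p_i = a_i*p_{i-1} + p_{i-2}, q_i = a_i*q_{i-1} + q_{i-2} with p_{-2}=0, p_{-1}=1, q_{-2}=1, q_{-1}=0):
  i=0: a_0=39, p_0 = 39*1 + 0 = 39, q_0 = 39*0 + 1 = 1.
  i=1: a_1=1, p_1 = 1*39 + 1 = 40, q_1 = 1*1 + 0 = 1.
  i=2: a_2=5, p_2 = 5*40 + 39 = 239, q_2 = 5*1 + 1 = 6.
  i=3: a_3=7, p_3 = 7*239 + 40 = 1713, q_3 = 7*6 + 1 = 43.
  i=4: a_4=13, p_4 = 13*1713 + 239 = 22508, q_4 = 13*43 + 6 = 565.
  i=5: a_5=7, p_5 = 7*22508 + 1713 = 159269, q_5 = 7*565 + 43 = 3998.
  i=6: a_6=5, p_6 = 5*159269 + 22508 = 818853, q_6 = 5*3998 + 565 = 20555.
  i=7: a_7=1, p_7 = 1*818853 + 159269 = 978122, q_7 = 1*20555 + 3998 = 24553.
Check: 978122^2 - 1587*24553^2 = 956722646884 - 956722646883 = 1, so (x, y) = (978122, 24553) solves the equation, and by the theorem it is the least positive solution.

(x, y) = (978122, 24553)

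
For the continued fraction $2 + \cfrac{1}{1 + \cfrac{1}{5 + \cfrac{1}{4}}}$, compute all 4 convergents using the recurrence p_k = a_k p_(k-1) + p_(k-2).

2/1, 3/1, 17/6, 71/25

Using the convergent recurrence p_i = a_i*p_{i-1} + p_{i-2}, q_i = a_i*q_{i-1} + q_{i-2} with p_{-2}=0, p_{-1}=1, q_{-2}=1, q_{-1}=0:
  i=0: a_0=2, p_0 = 2*1 + 0 = 2, q_0 = 2*0 + 1 = 1.
  i=1: a_1=1, p_1 = 1*2 + 1 = 3, q_1 = 1*1 + 0 = 1.
  i=2: a_2=5, p_2 = 5*3 + 2 = 17, q_2 = 5*1 + 1 = 6.
  i=3: a_3=4, p_3 = 4*17 + 3 = 71, q_3 = 4*6 + 1 = 25.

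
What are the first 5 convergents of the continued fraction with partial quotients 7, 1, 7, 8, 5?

7/1, 8/1, 63/8, 512/65, 2623/333

Using the convergent recurrence p_i = a_i*p_{i-1} + p_{i-2}, q_i = a_i*q_{i-1} + q_{i-2} with p_{-2}=0, p_{-1}=1, q_{-2}=1, q_{-1}=0:
  i=0: a_0=7, p_0 = 7*1 + 0 = 7, q_0 = 7*0 + 1 = 1.
  i=1: a_1=1, p_1 = 1*7 + 1 = 8, q_1 = 1*1 + 0 = 1.
  i=2: a_2=7, p_2 = 7*8 + 7 = 63, q_2 = 7*1 + 1 = 8.
  i=3: a_3=8, p_3 = 8*63 + 8 = 512, q_3 = 8*8 + 1 = 65.
  i=4: a_4=5, p_4 = 5*512 + 63 = 2623, q_4 = 5*65 + 8 = 333.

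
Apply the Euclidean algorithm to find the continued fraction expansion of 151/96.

[1; 1, 1, 2, 1, 13]

Run the Euclidean algorithm on 151 and 96; the successive quotients are the partial quotients a_0, a_1, ... (each step inverts the fractional part left over by the previous one):
  151 = 1*96 + 55, so a_0 = 1.
  96 = 1*55 + 41, so a_1 = 1.
  55 = 1*41 + 14, so a_2 = 1.
  41 = 2*14 + 13, so a_3 = 2.
  14 = 1*13 + 1, so a_4 = 1.
  13 = 13*1 + 0, so a_5 = 13.
The remainder reaches 0 after 6 divisions, so the expansion has 6 partial quotients, read off in order.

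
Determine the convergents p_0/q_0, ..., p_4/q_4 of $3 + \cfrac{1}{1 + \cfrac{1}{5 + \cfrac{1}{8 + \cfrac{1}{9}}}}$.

Using the convergent recurrence p_i = a_i*p_{i-1} + p_{i-2}, q_i = a_i*q_{i-1} + q_{i-2} with p_{-2}=0, p_{-1}=1, q_{-2}=1, q_{-1}=0:
  i=0: a_0=3, p_0 = 3*1 + 0 = 3, q_0 = 3*0 + 1 = 1.
  i=1: a_1=1, p_1 = 1*3 + 1 = 4, q_1 = 1*1 + 0 = 1.
  i=2: a_2=5, p_2 = 5*4 + 3 = 23, q_2 = 5*1 + 1 = 6.
  i=3: a_3=8, p_3 = 8*23 + 4 = 188, q_3 = 8*6 + 1 = 49.
  i=4: a_4=9, p_4 = 9*188 + 23 = 1715, q_4 = 9*49 + 6 = 447.

3/1, 4/1, 23/6, 188/49, 1715/447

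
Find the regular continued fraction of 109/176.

[0; 1, 1, 1, 1, 1, 2, 8]

Run the Euclidean algorithm on 109 and 176; the successive quotients are the partial quotients a_0, a_1, ... (each step inverts the fractional part left over by the previous one):
  109 = 0*176 + 109, so a_0 = 0.
  176 = 1*109 + 67, so a_1 = 1.
  109 = 1*67 + 42, so a_2 = 1.
  67 = 1*42 + 25, so a_3 = 1.
  42 = 1*25 + 17, so a_4 = 1.
  25 = 1*17 + 8, so a_5 = 1.
  17 = 2*8 + 1, so a_6 = 2.
  8 = 8*1 + 0, so a_7 = 8.
The remainder reaches 0 after 8 divisions, so the expansion has 8 partial quotients, read off in order.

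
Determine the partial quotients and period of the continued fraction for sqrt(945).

[30; (1, 2, 1, 6, 12, 6, 1, 2, 1, 60)]

Write x_i = (sqrt(945) + m_i)/d_i with (m_0, d_0) = (0, 1). a_0 = floor(sqrt(945)) = 30, since 30^2 = 900 <= 945 < 961 = 31^2.
Iterate m_{i+1} = d_i*a_i - m_i, d_{i+1} = (945 - m_{i+1}^2)/d_i, a_{i+1} = floor((a_0 + m_{i+1})/d_{i+1}):
  m_1 = 1*30 - 0 = 30, d_1 = (945 - 30^2)/1 = 45/1 = 45, a_1 = floor((30 + 30)/45) = 1.
  m_2 = 45*1 - 30 = 15, d_2 = (945 - 15^2)/45 = 720/45 = 16, a_2 = floor((30 + 15)/16) = 2.
  m_3 = 16*2 - 15 = 17, d_3 = (945 - 17^2)/16 = 656/16 = 41, a_3 = floor((30 + 17)/41) = 1.
  m_4 = 41*1 - 17 = 24, d_4 = (945 - 24^2)/41 = 369/41 = 9, a_4 = floor((30 + 24)/9) = 6.
  m_5 = 9*6 - 24 = 30, d_5 = (945 - 30^2)/9 = 45/9 = 5, a_5 = floor((30 + 30)/5) = 12.
  m_6 = 5*12 - 30 = 30, d_6 = (945 - 30^2)/5 = 45/5 = 9, a_6 = floor((30 + 30)/9) = 6.
  m_7 = 9*6 - 30 = 24, d_7 = (945 - 24^2)/9 = 369/9 = 41, a_7 = floor((30 + 24)/41) = 1.
  m_8 = 41*1 - 24 = 17, d_8 = (945 - 17^2)/41 = 656/41 = 16, a_8 = floor((30 + 17)/16) = 2.
  m_9 = 16*2 - 17 = 15, d_9 = (945 - 15^2)/16 = 720/16 = 45, a_9 = floor((30 + 15)/45) = 1.
  m_10 = 45*1 - 15 = 30, d_10 = (945 - 30^2)/45 = 45/45 = 1, a_10 = floor((30 + 30)/1) = 60.
  m_11 = 1*60 - 30 = 30, d_11 = (945 - 30^2)/1 = 45/1 = 45: (m_11, d_11) = (m_1, d_1) = (30, 45), so from here the quotients repeat a_1, ..., a_10; the period length is 10.
Hence the expansion of sqrt(945) is a_0 = 30 followed by the repeating block 1, 2, 1, 6, 12, 6, 1, 2, 1, 60 (period 10).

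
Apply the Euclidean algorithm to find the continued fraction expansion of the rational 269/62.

[4; 2, 1, 20]

Run the Euclidean algorithm on 269 and 62; the successive quotients are the partial quotients a_0, a_1, ... (each step inverts the fractional part left over by the previous one):
  269 = 4*62 + 21, so a_0 = 4.
  62 = 2*21 + 20, so a_1 = 2.
  21 = 1*20 + 1, so a_2 = 1.
  20 = 20*1 + 0, so a_3 = 20.
The remainder reaches 0 after 4 divisions, so the expansion has 4 partial quotients, read off in order.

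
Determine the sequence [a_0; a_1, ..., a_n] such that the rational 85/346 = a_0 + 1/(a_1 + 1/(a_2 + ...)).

[0; 4, 14, 6]

Run the Euclidean algorithm on 85 and 346; the successive quotients are the partial quotients a_0, a_1, ... (each step inverts the fractional part left over by the previous one):
  85 = 0*346 + 85, so a_0 = 0.
  346 = 4*85 + 6, so a_1 = 4.
  85 = 14*6 + 1, so a_2 = 14.
  6 = 6*1 + 0, so a_3 = 6.
The remainder reaches 0 after 4 divisions, so the expansion has 4 partial quotients, read off in order.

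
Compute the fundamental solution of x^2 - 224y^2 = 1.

First expand sqrt(224) as a continued fraction. With x_i = (sqrt(224) + m_i)/d_i and (m_0, d_0) = (0, 1): a_0 = floor(sqrt(224)) = 14, since 14^2 = 196 <= 224 < 225 = 15^2.
Iterate m_{i+1} = d_i*a_i - m_i, d_{i+1} = (224 - m_{i+1}^2)/d_i, a_{i+1} = floor((a_0 + m_{i+1})/d_{i+1}):
  m_1 = 1*14 - 0 = 14, d_1 = (224 - 14^2)/1 = 28/1 = 28, a_1 = floor((14 + 14)/28) = 1.
  m_2 = 28*1 - 14 = 14, d_2 = (224 - 14^2)/28 = 28/28 = 1, a_2 = floor((14 + 14)/1) = 28.
  m_3 = 1*28 - 14 = 14, d_3 = (224 - 14^2)/1 = 28/1 = 28: (m_3, d_3) = (m_1, d_1) = (14, 28), so from here the quotients repeat a_1, a_2; the period length is 2.
So sqrt(224) = [14; (1, 28)] with period length k = 2.
k is even, so the fundamental solution of x^2 - 224y^2 = 1 is (p_{k-1}, q_{k-1}) = (p_1, q_1); compute convergents through index 1.
Convergents (p_i = a_i*p_{i-1} + p_{i-2}, q_i = a_i*q_{i-1} + q_{i-2} with p_{-2}=0, p_{-1}=1, q_{-2}=1, q_{-1}=0):
  i=0: a_0=14, p_0 = 14*1 + 0 = 14, q_0 = 14*0 + 1 = 1.
  i=1: a_1=1, p_1 = 1*14 + 1 = 15, q_1 = 1*1 + 0 = 1.
Check: 15^2 - 224*1^2 = 225 - 224 = 1, so (x, y) = (15, 1) solves the equation, and by the theorem it is the least positive solution.

(x, y) = (15, 1)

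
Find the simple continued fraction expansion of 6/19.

[0; 3, 6]

Run the Euclidean algorithm on 6 and 19; the successive quotients are the partial quotients a_0, a_1, ... (each step inverts the fractional part left over by the previous one):
  6 = 0*19 + 6, so a_0 = 0.
  19 = 3*6 + 1, so a_1 = 3.
  6 = 6*1 + 0, so a_2 = 6.
The remainder reaches 0 after 3 divisions, so the expansion has 3 partial quotients, read off in order.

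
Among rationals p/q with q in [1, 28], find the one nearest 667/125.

16/3

Expand x = 667/125 as a continued fraction with the Euclidean algorithm:
  667 = 5*125 + 42, so a_0 = 5.
  125 = 2*42 + 41, so a_1 = 2.
  42 = 1*41 + 1, so a_2 = 1.
  41 = 41*1 + 0, so a_3 = 41.
so x = [5; 2, 1, 41].
Convergents (p_i = a_i*p_{i-1} + p_{i-2}, q_i = a_i*q_{i-1} + q_{i-2} with p_{-2}=0, p_{-1}=1, q_{-2}=1, q_{-1}=0), until the denominator exceeds 28:
  i=0: a_0=5, p_0 = 5*1 + 0 = 5, q_0 = 5*0 + 1 = 1.
  i=1: a_1=2, p_1 = 2*5 + 1 = 11, q_1 = 2*1 + 0 = 2.
  i=2: a_2=1, p_2 = 1*11 + 5 = 16, q_2 = 1*2 + 1 = 3.
  i=3: a_3=41, p_3 = 41*16 + 11 = 667, q_3 = 41*3 + 2 = 125.
q_3 = 125 > 28, so the last convergent with denominator <= 28 is p_2/q_2 = 16/3.
The closest fraction with denominator <= 28 is either p_2/q_2 or the intermediate fraction (k*p_2 + p_1)/(k*q_2 + q_1) with the largest k >= 1 whose denominator stays <= 28; these approach x as k grows, and every other convergent or intermediate fraction in range is farther away.
Largest k: floor((28 - q_1)/q_2) = floor((28 - 2)/3) = 8.
That gives (8*16 + 11)/(8*3 + 2) = 139/26.
Compare the errors: |x - 16/3| = |667*3 - 16*125|/(125*3) = 1/375, and |x - 139/26| = |667*26 - 139*125|/(125*26) = 33/3250.
Cross-multiplying, 1*3250 = 3250 < 12375 = 33*375, so 1/375 is smaller: the convergent 16/3 is closer to x than 139/26.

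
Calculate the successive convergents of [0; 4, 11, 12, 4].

0/1, 1/4, 11/45, 133/544, 543/2221

Using the convergent recurrence p_i = a_i*p_{i-1} + p_{i-2}, q_i = a_i*q_{i-1} + q_{i-2} with p_{-2}=0, p_{-1}=1, q_{-2}=1, q_{-1}=0:
  i=0: a_0=0, p_0 = 0*1 + 0 = 0, q_0 = 0*0 + 1 = 1.
  i=1: a_1=4, p_1 = 4*0 + 1 = 1, q_1 = 4*1 + 0 = 4.
  i=2: a_2=11, p_2 = 11*1 + 0 = 11, q_2 = 11*4 + 1 = 45.
  i=3: a_3=12, p_3 = 12*11 + 1 = 133, q_3 = 12*45 + 4 = 544.
  i=4: a_4=4, p_4 = 4*133 + 11 = 543, q_4 = 4*544 + 45 = 2221.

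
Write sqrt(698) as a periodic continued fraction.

Write x_i = (sqrt(698) + m_i)/d_i with (m_0, d_0) = (0, 1). a_0 = floor(sqrt(698)) = 26, since 26^2 = 676 <= 698 < 729 = 27^2.
Iterate m_{i+1} = d_i*a_i - m_i, d_{i+1} = (698 - m_{i+1}^2)/d_i, a_{i+1} = floor((a_0 + m_{i+1})/d_{i+1}):
  m_1 = 1*26 - 0 = 26, d_1 = (698 - 26^2)/1 = 22/1 = 22, a_1 = floor((26 + 26)/22) = 2.
  m_2 = 22*2 - 26 = 18, d_2 = (698 - 18^2)/22 = 374/22 = 17, a_2 = floor((26 + 18)/17) = 2.
  m_3 = 17*2 - 18 = 16, d_3 = (698 - 16^2)/17 = 442/17 = 26, a_3 = floor((26 + 16)/26) = 1.
  m_4 = 26*1 - 16 = 10, d_4 = (698 - 10^2)/26 = 598/26 = 23, a_4 = floor((26 + 10)/23) = 1.
  m_5 = 23*1 - 10 = 13, d_5 = (698 - 13^2)/23 = 529/23 = 23, a_5 = floor((26 + 13)/23) = 1.
  m_6 = 23*1 - 13 = 10, d_6 = (698 - 10^2)/23 = 598/23 = 26, a_6 = floor((26 + 10)/26) = 1.
  m_7 = 26*1 - 10 = 16, d_7 = (698 - 16^2)/26 = 442/26 = 17, a_7 = floor((26 + 16)/17) = 2.
  m_8 = 17*2 - 16 = 18, d_8 = (698 - 18^2)/17 = 374/17 = 22, a_8 = floor((26 + 18)/22) = 2.
  m_9 = 22*2 - 18 = 26, d_9 = (698 - 26^2)/22 = 22/22 = 1, a_9 = floor((26 + 26)/1) = 52.
  m_10 = 1*52 - 26 = 26, d_10 = (698 - 26^2)/1 = 22/1 = 22: (m_10, d_10) = (m_1, d_1) = (26, 22), so from here the quotients repeat a_1, ..., a_9; the period length is 9.
Hence the expansion of sqrt(698) is a_0 = 26 followed by the repeating block 2, 2, 1, 1, 1, 1, 2, 2, 52 (period 9).

[26; (2, 2, 1, 1, 1, 1, 2, 2, 52)]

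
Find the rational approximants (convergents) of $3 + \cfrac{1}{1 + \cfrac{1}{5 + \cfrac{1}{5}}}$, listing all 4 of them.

Using the convergent recurrence p_i = a_i*p_{i-1} + p_{i-2}, q_i = a_i*q_{i-1} + q_{i-2} with p_{-2}=0, p_{-1}=1, q_{-2}=1, q_{-1}=0:
  i=0: a_0=3, p_0 = 3*1 + 0 = 3, q_0 = 3*0 + 1 = 1.
  i=1: a_1=1, p_1 = 1*3 + 1 = 4, q_1 = 1*1 + 0 = 1.
  i=2: a_2=5, p_2 = 5*4 + 3 = 23, q_2 = 5*1 + 1 = 6.
  i=3: a_3=5, p_3 = 5*23 + 4 = 119, q_3 = 5*6 + 1 = 31.

3/1, 4/1, 23/6, 119/31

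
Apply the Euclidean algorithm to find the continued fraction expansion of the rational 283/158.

[1; 1, 3, 1, 3, 1, 2, 2]

Run the Euclidean algorithm on 283 and 158; the successive quotients are the partial quotients a_0, a_1, ... (each step inverts the fractional part left over by the previous one):
  283 = 1*158 + 125, so a_0 = 1.
  158 = 1*125 + 33, so a_1 = 1.
  125 = 3*33 + 26, so a_2 = 3.
  33 = 1*26 + 7, so a_3 = 1.
  26 = 3*7 + 5, so a_4 = 3.
  7 = 1*5 + 2, so a_5 = 1.
  5 = 2*2 + 1, so a_6 = 2.
  2 = 2*1 + 0, so a_7 = 2.
The remainder reaches 0 after 8 divisions, so the expansion has 8 partial quotients, read off in order.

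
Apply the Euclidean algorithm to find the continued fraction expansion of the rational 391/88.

[4; 2, 3, 1, 9]

Run the Euclidean algorithm on 391 and 88; the successive quotients are the partial quotients a_0, a_1, ... (each step inverts the fractional part left over by the previous one):
  391 = 4*88 + 39, so a_0 = 4.
  88 = 2*39 + 10, so a_1 = 2.
  39 = 3*10 + 9, so a_2 = 3.
  10 = 1*9 + 1, so a_3 = 1.
  9 = 9*1 + 0, so a_4 = 9.
The remainder reaches 0 after 5 divisions, so the expansion has 5 partial quotients, read off in order.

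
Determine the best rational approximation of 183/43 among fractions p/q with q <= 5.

17/4

Expand x = 183/43 as a continued fraction with the Euclidean algorithm:
  183 = 4*43 + 11, so a_0 = 4.
  43 = 3*11 + 10, so a_1 = 3.
  11 = 1*10 + 1, so a_2 = 1.
  10 = 10*1 + 0, so a_3 = 10.
so x = [4; 3, 1, 10].
Convergents (p_i = a_i*p_{i-1} + p_{i-2}, q_i = a_i*q_{i-1} + q_{i-2} with p_{-2}=0, p_{-1}=1, q_{-2}=1, q_{-1}=0), until the denominator exceeds 5:
  i=0: a_0=4, p_0 = 4*1 + 0 = 4, q_0 = 4*0 + 1 = 1.
  i=1: a_1=3, p_1 = 3*4 + 1 = 13, q_1 = 3*1 + 0 = 3.
  i=2: a_2=1, p_2 = 1*13 + 4 = 17, q_2 = 1*3 + 1 = 4.
  i=3: a_3=10, p_3 = 10*17 + 13 = 183, q_3 = 10*4 + 3 = 43.
q_3 = 43 > 5, so the last convergent with denominator <= 5 is p_2/q_2 = 17/4.
The closest fraction with denominator <= 5 is either p_2/q_2 or the intermediate fraction (k*p_2 + p_1)/(k*q_2 + q_1) with the largest k >= 1 whose denominator stays <= 5; these approach x as k grows, and every other convergent or intermediate fraction in range is farther away.
Largest k: floor((5 - q_1)/q_2) = floor((5 - 3)/4) = 0.
Since k = 0, no intermediate fraction beyond p_2/q_2 has denominator <= 5, so the convergent 17/4 is the closest (its error is |183*4 - 17*43|/(43*4) = 1/172).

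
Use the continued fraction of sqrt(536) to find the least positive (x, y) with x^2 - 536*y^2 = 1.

(x, y) = (145925, 6303)

First expand sqrt(536) as a continued fraction. With x_i = (sqrt(536) + m_i)/d_i and (m_0, d_0) = (0, 1): a_0 = floor(sqrt(536)) = 23, since 23^2 = 529 <= 536 < 576 = 24^2.
Iterate m_{i+1} = d_i*a_i - m_i, d_{i+1} = (536 - m_{i+1}^2)/d_i, a_{i+1} = floor((a_0 + m_{i+1})/d_{i+1}):
  m_1 = 1*23 - 0 = 23, d_1 = (536 - 23^2)/1 = 7/1 = 7, a_1 = floor((23 + 23)/7) = 6.
  m_2 = 7*6 - 23 = 19, d_2 = (536 - 19^2)/7 = 175/7 = 25, a_2 = floor((23 + 19)/25) = 1.
  m_3 = 25*1 - 19 = 6, d_3 = (536 - 6^2)/25 = 500/25 = 20, a_3 = floor((23 + 6)/20) = 1.
  m_4 = 20*1 - 6 = 14, d_4 = (536 - 14^2)/20 = 340/20 = 17, a_4 = floor((23 + 14)/17) = 2.
  m_5 = 17*2 - 14 = 20, d_5 = (536 - 20^2)/17 = 136/17 = 8, a_5 = floor((23 + 20)/8) = 5.
  m_6 = 8*5 - 20 = 20, d_6 = (536 - 20^2)/8 = 136/8 = 17, a_6 = floor((23 + 20)/17) = 2.
  m_7 = 17*2 - 20 = 14, d_7 = (536 - 14^2)/17 = 340/17 = 20, a_7 = floor((23 + 14)/20) = 1.
  m_8 = 20*1 - 14 = 6, d_8 = (536 - 6^2)/20 = 500/20 = 25, a_8 = floor((23 + 6)/25) = 1.
  m_9 = 25*1 - 6 = 19, d_9 = (536 - 19^2)/25 = 175/25 = 7, a_9 = floor((23 + 19)/7) = 6.
  m_10 = 7*6 - 19 = 23, d_10 = (536 - 23^2)/7 = 7/7 = 1, a_10 = floor((23 + 23)/1) = 46.
  m_11 = 1*46 - 23 = 23, d_11 = (536 - 23^2)/1 = 7/1 = 7: (m_11, d_11) = (m_1, d_1) = (23, 7), so from here the quotients repeat a_1, ..., a_10; the period length is 10.
So sqrt(536) = [23; (6, 1, 1, 2, 5, 2, 1, 1, 6, 46)] with period length k = 10.
k is even, so the fundamental solution of x^2 - 536y^2 = 1 is (p_{k-1}, q_{k-1}) = (p_9, q_9); compute convergents through index 9.
Convergents (p_i = a_i*p_{i-1} + p_{i-2}, q_i = a_i*q_{i-1} + q_{i-2} with p_{-2}=0, p_{-1}=1, q_{-2}=1, q_{-1}=0):
  i=0: a_0=23, p_0 = 23*1 + 0 = 23, q_0 = 23*0 + 1 = 1.
  i=1: a_1=6, p_1 = 6*23 + 1 = 139, q_1 = 6*1 + 0 = 6.
  i=2: a_2=1, p_2 = 1*139 + 23 = 162, q_2 = 1*6 + 1 = 7.
  i=3: a_3=1, p_3 = 1*162 + 139 = 301, q_3 = 1*7 + 6 = 13.
  i=4: a_4=2, p_4 = 2*301 + 162 = 764, q_4 = 2*13 + 7 = 33.
  i=5: a_5=5, p_5 = 5*764 + 301 = 4121, q_5 = 5*33 + 13 = 178.
  i=6: a_6=2, p_6 = 2*4121 + 764 = 9006, q_6 = 2*178 + 33 = 389.
  i=7: a_7=1, p_7 = 1*9006 + 4121 = 13127, q_7 = 1*389 + 178 = 567.
  i=8: a_8=1, p_8 = 1*13127 + 9006 = 22133, q_8 = 1*567 + 389 = 956.
  i=9: a_9=6, p_9 = 6*22133 + 13127 = 145925, q_9 = 6*956 + 567 = 6303.
Check: 145925^2 - 536*6303^2 = 21294105625 - 21294105624 = 1, so (x, y) = (145925, 6303) solves the equation, and by the theorem it is the least positive solution.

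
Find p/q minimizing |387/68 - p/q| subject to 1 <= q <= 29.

74/13

Expand x = 387/68 as a continued fraction with the Euclidean algorithm:
  387 = 5*68 + 47, so a_0 = 5.
  68 = 1*47 + 21, so a_1 = 1.
  47 = 2*21 + 5, so a_2 = 2.
  21 = 4*5 + 1, so a_3 = 4.
  5 = 5*1 + 0, so a_4 = 5.
so x = [5; 1, 2, 4, 5].
Convergents (p_i = a_i*p_{i-1} + p_{i-2}, q_i = a_i*q_{i-1} + q_{i-2} with p_{-2}=0, p_{-1}=1, q_{-2}=1, q_{-1}=0), until the denominator exceeds 29:
  i=0: a_0=5, p_0 = 5*1 + 0 = 5, q_0 = 5*0 + 1 = 1.
  i=1: a_1=1, p_1 = 1*5 + 1 = 6, q_1 = 1*1 + 0 = 1.
  i=2: a_2=2, p_2 = 2*6 + 5 = 17, q_2 = 2*1 + 1 = 3.
  i=3: a_3=4, p_3 = 4*17 + 6 = 74, q_3 = 4*3 + 1 = 13.
  i=4: a_4=5, p_4 = 5*74 + 17 = 387, q_4 = 5*13 + 3 = 68.
q_4 = 68 > 29, so the last convergent with denominator <= 29 is p_3/q_3 = 74/13.
The closest fraction with denominator <= 29 is either p_3/q_3 or the intermediate fraction (k*p_3 + p_2)/(k*q_3 + q_2) with the largest k >= 1 whose denominator stays <= 29; these approach x as k grows, and every other convergent or intermediate fraction in range is farther away.
Largest k: floor((29 - q_2)/q_3) = floor((29 - 3)/13) = 2.
That gives (2*74 + 17)/(2*13 + 3) = 165/29.
Compare the errors: |x - 74/13| = |387*13 - 74*68|/(68*13) = 1/884, and |x - 165/29| = |387*29 - 165*68|/(68*29) = 3/1972.
Cross-multiplying, 1*1972 = 1972 < 2652 = 3*884, so 1/884 is smaller: the convergent 74/13 is closer to x than 165/29.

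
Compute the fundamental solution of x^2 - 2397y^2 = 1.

(x, y) = (58751, 1200)

First expand sqrt(2397) as a continued fraction. With x_i = (sqrt(2397) + m_i)/d_i and (m_0, d_0) = (0, 1): a_0 = floor(sqrt(2397)) = 48, since 48^2 = 2304 <= 2397 < 2401 = 49^2.
Iterate m_{i+1} = d_i*a_i - m_i, d_{i+1} = (2397 - m_{i+1}^2)/d_i, a_{i+1} = floor((a_0 + m_{i+1})/d_{i+1}):
  m_1 = 1*48 - 0 = 48, d_1 = (2397 - 48^2)/1 = 93/1 = 93, a_1 = floor((48 + 48)/93) = 1.
  m_2 = 93*1 - 48 = 45, d_2 = (2397 - 45^2)/93 = 372/93 = 4, a_2 = floor((48 + 45)/4) = 23.
  m_3 = 4*23 - 45 = 47, d_3 = (2397 - 47^2)/4 = 188/4 = 47, a_3 = floor((48 + 47)/47) = 2.
  m_4 = 47*2 - 47 = 47, d_4 = (2397 - 47^2)/47 = 188/47 = 4, a_4 = floor((48 + 47)/4) = 23.
  m_5 = 4*23 - 47 = 45, d_5 = (2397 - 45^2)/4 = 372/4 = 93, a_5 = floor((48 + 45)/93) = 1.
  m_6 = 93*1 - 45 = 48, d_6 = (2397 - 48^2)/93 = 93/93 = 1, a_6 = floor((48 + 48)/1) = 96.
  m_7 = 1*96 - 48 = 48, d_7 = (2397 - 48^2)/1 = 93/1 = 93: (m_7, d_7) = (m_1, d_1) = (48, 93), so from here the quotients repeat a_1, ..., a_6; the period length is 6.
So sqrt(2397) = [48; (1, 23, 2, 23, 1, 96)] with period length k = 6.
k is even, so the fundamental solution of x^2 - 2397y^2 = 1 is (p_{k-1}, q_{k-1}) = (p_5, q_5); compute convergents through index 5.
Convergents (p_i = a_i*p_{i-1} + p_{i-2}, q_i = a_i*q_{i-1} + q_{i-2} with p_{-2}=0, p_{-1}=1, q_{-2}=1, q_{-1}=0):
  i=0: a_0=48, p_0 = 48*1 + 0 = 48, q_0 = 48*0 + 1 = 1.
  i=1: a_1=1, p_1 = 1*48 + 1 = 49, q_1 = 1*1 + 0 = 1.
  i=2: a_2=23, p_2 = 23*49 + 48 = 1175, q_2 = 23*1 + 1 = 24.
  i=3: a_3=2, p_3 = 2*1175 + 49 = 2399, q_3 = 2*24 + 1 = 49.
  i=4: a_4=23, p_4 = 23*2399 + 1175 = 56352, q_4 = 23*49 + 24 = 1151.
  i=5: a_5=1, p_5 = 1*56352 + 2399 = 58751, q_5 = 1*1151 + 49 = 1200.
Check: 58751^2 - 2397*1200^2 = 3451680001 - 3451680000 = 1, so (x, y) = (58751, 1200) solves the equation, and by the theorem it is the least positive solution.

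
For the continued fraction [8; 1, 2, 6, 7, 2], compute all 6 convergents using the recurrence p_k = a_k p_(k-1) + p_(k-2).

Using the convergent recurrence p_i = a_i*p_{i-1} + p_{i-2}, q_i = a_i*q_{i-1} + q_{i-2} with p_{-2}=0, p_{-1}=1, q_{-2}=1, q_{-1}=0:
  i=0: a_0=8, p_0 = 8*1 + 0 = 8, q_0 = 8*0 + 1 = 1.
  i=1: a_1=1, p_1 = 1*8 + 1 = 9, q_1 = 1*1 + 0 = 1.
  i=2: a_2=2, p_2 = 2*9 + 8 = 26, q_2 = 2*1 + 1 = 3.
  i=3: a_3=6, p_3 = 6*26 + 9 = 165, q_3 = 6*3 + 1 = 19.
  i=4: a_4=7, p_4 = 7*165 + 26 = 1181, q_4 = 7*19 + 3 = 136.
  i=5: a_5=2, p_5 = 2*1181 + 165 = 2527, q_5 = 2*136 + 19 = 291.

8/1, 9/1, 26/3, 165/19, 1181/136, 2527/291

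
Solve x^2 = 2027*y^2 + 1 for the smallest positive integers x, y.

(x, y) = (2026, 45)

First expand sqrt(2027) as a continued fraction. With x_i = (sqrt(2027) + m_i)/d_i and (m_0, d_0) = (0, 1): a_0 = floor(sqrt(2027)) = 45, since 45^2 = 2025 <= 2027 < 2116 = 46^2.
Iterate m_{i+1} = d_i*a_i - m_i, d_{i+1} = (2027 - m_{i+1}^2)/d_i, a_{i+1} = floor((a_0 + m_{i+1})/d_{i+1}):
  m_1 = 1*45 - 0 = 45, d_1 = (2027 - 45^2)/1 = 2/1 = 2, a_1 = floor((45 + 45)/2) = 45.
  m_2 = 2*45 - 45 = 45, d_2 = (2027 - 45^2)/2 = 2/2 = 1, a_2 = floor((45 + 45)/1) = 90.
  m_3 = 1*90 - 45 = 45, d_3 = (2027 - 45^2)/1 = 2/1 = 2: (m_3, d_3) = (m_1, d_1) = (45, 2), so from here the quotients repeat a_1, a_2; the period length is 2.
So sqrt(2027) = [45; (45, 90)] with period length k = 2.
k is even, so the fundamental solution of x^2 - 2027y^2 = 1 is (p_{k-1}, q_{k-1}) = (p_1, q_1); compute convergents through index 1.
Convergents (p_i = a_i*p_{i-1} + p_{i-2}, q_i = a_i*q_{i-1} + q_{i-2} with p_{-2}=0, p_{-1}=1, q_{-2}=1, q_{-1}=0):
  i=0: a_0=45, p_0 = 45*1 + 0 = 45, q_0 = 45*0 + 1 = 1.
  i=1: a_1=45, p_1 = 45*45 + 1 = 2026, q_1 = 45*1 + 0 = 45.
Check: 2026^2 - 2027*45^2 = 4104676 - 4104675 = 1, so (x, y) = (2026, 45) solves the equation, and by the theorem it is the least positive solution.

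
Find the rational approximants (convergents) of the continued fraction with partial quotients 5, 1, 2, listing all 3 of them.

Using the convergent recurrence p_i = a_i*p_{i-1} + p_{i-2}, q_i = a_i*q_{i-1} + q_{i-2} with p_{-2}=0, p_{-1}=1, q_{-2}=1, q_{-1}=0:
  i=0: a_0=5, p_0 = 5*1 + 0 = 5, q_0 = 5*0 + 1 = 1.
  i=1: a_1=1, p_1 = 1*5 + 1 = 6, q_1 = 1*1 + 0 = 1.
  i=2: a_2=2, p_2 = 2*6 + 5 = 17, q_2 = 2*1 + 1 = 3.

5/1, 6/1, 17/3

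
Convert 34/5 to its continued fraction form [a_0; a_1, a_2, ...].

Run the Euclidean algorithm on 34 and 5; the successive quotients are the partial quotients a_0, a_1, ... (each step inverts the fractional part left over by the previous one):
  34 = 6*5 + 4, so a_0 = 6.
  5 = 1*4 + 1, so a_1 = 1.
  4 = 4*1 + 0, so a_2 = 4.
The remainder reaches 0 after 3 divisions, so the expansion has 3 partial quotients, read off in order.

[6; 1, 4]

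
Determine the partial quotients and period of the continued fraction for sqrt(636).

Write x_i = (sqrt(636) + m_i)/d_i with (m_0, d_0) = (0, 1). a_0 = floor(sqrt(636)) = 25, since 25^2 = 625 <= 636 < 676 = 26^2.
Iterate m_{i+1} = d_i*a_i - m_i, d_{i+1} = (636 - m_{i+1}^2)/d_i, a_{i+1} = floor((a_0 + m_{i+1})/d_{i+1}):
  m_1 = 1*25 - 0 = 25, d_1 = (636 - 25^2)/1 = 11/1 = 11, a_1 = floor((25 + 25)/11) = 4.
  m_2 = 11*4 - 25 = 19, d_2 = (636 - 19^2)/11 = 275/11 = 25, a_2 = floor((25 + 19)/25) = 1.
  m_3 = 25*1 - 19 = 6, d_3 = (636 - 6^2)/25 = 600/25 = 24, a_3 = floor((25 + 6)/24) = 1.
  m_4 = 24*1 - 6 = 18, d_4 = (636 - 18^2)/24 = 312/24 = 13, a_4 = floor((25 + 18)/13) = 3.
  m_5 = 13*3 - 18 = 21, d_5 = (636 - 21^2)/13 = 195/13 = 15, a_5 = floor((25 + 21)/15) = 3.
  m_6 = 15*3 - 21 = 24, d_6 = (636 - 24^2)/15 = 60/15 = 4, a_6 = floor((25 + 24)/4) = 12.
  m_7 = 4*12 - 24 = 24, d_7 = (636 - 24^2)/4 = 60/4 = 15, a_7 = floor((25 + 24)/15) = 3.
  m_8 = 15*3 - 24 = 21, d_8 = (636 - 21^2)/15 = 195/15 = 13, a_8 = floor((25 + 21)/13) = 3.
  m_9 = 13*3 - 21 = 18, d_9 = (636 - 18^2)/13 = 312/13 = 24, a_9 = floor((25 + 18)/24) = 1.
  m_10 = 24*1 - 18 = 6, d_10 = (636 - 6^2)/24 = 600/24 = 25, a_10 = floor((25 + 6)/25) = 1.
  m_11 = 25*1 - 6 = 19, d_11 = (636 - 19^2)/25 = 275/25 = 11, a_11 = floor((25 + 19)/11) = 4.
  m_12 = 11*4 - 19 = 25, d_12 = (636 - 25^2)/11 = 11/11 = 1, a_12 = floor((25 + 25)/1) = 50.
  m_13 = 1*50 - 25 = 25, d_13 = (636 - 25^2)/1 = 11/1 = 11: (m_13, d_13) = (m_1, d_1) = (25, 11), so from here the quotients repeat a_1, ..., a_12; the period length is 12.
Hence the expansion of sqrt(636) is a_0 = 25 followed by the repeating block 4, 1, 1, 3, 3, 12, 3, 3, 1, 1, 4, 50 (period 12).

[25; (4, 1, 1, 3, 3, 12, 3, 3, 1, 1, 4, 50)]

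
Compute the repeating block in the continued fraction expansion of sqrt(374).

[19; (2, 1, 18, 1, 2, 38)]

Write x_i = (sqrt(374) + m_i)/d_i with (m_0, d_0) = (0, 1). a_0 = floor(sqrt(374)) = 19, since 19^2 = 361 <= 374 < 400 = 20^2.
Iterate m_{i+1} = d_i*a_i - m_i, d_{i+1} = (374 - m_{i+1}^2)/d_i, a_{i+1} = floor((a_0 + m_{i+1})/d_{i+1}):
  m_1 = 1*19 - 0 = 19, d_1 = (374 - 19^2)/1 = 13/1 = 13, a_1 = floor((19 + 19)/13) = 2.
  m_2 = 13*2 - 19 = 7, d_2 = (374 - 7^2)/13 = 325/13 = 25, a_2 = floor((19 + 7)/25) = 1.
  m_3 = 25*1 - 7 = 18, d_3 = (374 - 18^2)/25 = 50/25 = 2, a_3 = floor((19 + 18)/2) = 18.
  m_4 = 2*18 - 18 = 18, d_4 = (374 - 18^2)/2 = 50/2 = 25, a_4 = floor((19 + 18)/25) = 1.
  m_5 = 25*1 - 18 = 7, d_5 = (374 - 7^2)/25 = 325/25 = 13, a_5 = floor((19 + 7)/13) = 2.
  m_6 = 13*2 - 7 = 19, d_6 = (374 - 19^2)/13 = 13/13 = 1, a_6 = floor((19 + 19)/1) = 38.
  m_7 = 1*38 - 19 = 19, d_7 = (374 - 19^2)/1 = 13/1 = 13: (m_7, d_7) = (m_1, d_1) = (19, 13), so from here the quotients repeat a_1, ..., a_6; the period length is 6.
Hence the expansion of sqrt(374) is a_0 = 19 followed by the repeating block 2, 1, 18, 1, 2, 38 (period 6).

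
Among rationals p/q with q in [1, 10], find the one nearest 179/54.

33/10

Expand x = 179/54 as a continued fraction with the Euclidean algorithm:
  179 = 3*54 + 17, so a_0 = 3.
  54 = 3*17 + 3, so a_1 = 3.
  17 = 5*3 + 2, so a_2 = 5.
  3 = 1*2 + 1, so a_3 = 1.
  2 = 2*1 + 0, so a_4 = 2.
so x = [3; 3, 5, 1, 2].
Convergents (p_i = a_i*p_{i-1} + p_{i-2}, q_i = a_i*q_{i-1} + q_{i-2} with p_{-2}=0, p_{-1}=1, q_{-2}=1, q_{-1}=0), until the denominator exceeds 10:
  i=0: a_0=3, p_0 = 3*1 + 0 = 3, q_0 = 3*0 + 1 = 1.
  i=1: a_1=3, p_1 = 3*3 + 1 = 10, q_1 = 3*1 + 0 = 3.
  i=2: a_2=5, p_2 = 5*10 + 3 = 53, q_2 = 5*3 + 1 = 16.
q_2 = 16 > 10, so the last convergent with denominator <= 10 is p_1/q_1 = 10/3.
The closest fraction with denominator <= 10 is either p_1/q_1 or the intermediate fraction (k*p_1 + p_0)/(k*q_1 + q_0) with the largest k >= 1 whose denominator stays <= 10; these approach x as k grows, and every other convergent or intermediate fraction in range is farther away.
Largest k: floor((10 - q_0)/q_1) = floor((10 - 1)/3) = 3.
That gives (3*10 + 3)/(3*3 + 1) = 33/10.
Compare the errors: |x - 10/3| = |179*3 - 10*54|/(54*3) = 3/162, and |x - 33/10| = |179*10 - 33*54|/(54*10) = 8/540.
Cross-multiplying, 8*162 = 1296 < 1620 = 3*540, so 8/540 is smaller: the intermediate fraction 33/10 is closer to x than 10/3.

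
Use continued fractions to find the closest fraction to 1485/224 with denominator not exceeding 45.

Expand x = 1485/224 as a continued fraction with the Euclidean algorithm:
  1485 = 6*224 + 141, so a_0 = 6.
  224 = 1*141 + 83, so a_1 = 1.
  141 = 1*83 + 58, so a_2 = 1.
  83 = 1*58 + 25, so a_3 = 1.
  58 = 2*25 + 8, so a_4 = 2.
  25 = 3*8 + 1, so a_5 = 3.
  8 = 8*1 + 0, so a_6 = 8.
so x = [6; 1, 1, 1, 2, 3, 8].
Convergents (p_i = a_i*p_{i-1} + p_{i-2}, q_i = a_i*q_{i-1} + q_{i-2} with p_{-2}=0, p_{-1}=1, q_{-2}=1, q_{-1}=0), until the denominator exceeds 45:
  i=0: a_0=6, p_0 = 6*1 + 0 = 6, q_0 = 6*0 + 1 = 1.
  i=1: a_1=1, p_1 = 1*6 + 1 = 7, q_1 = 1*1 + 0 = 1.
  i=2: a_2=1, p_2 = 1*7 + 6 = 13, q_2 = 1*1 + 1 = 2.
  i=3: a_3=1, p_3 = 1*13 + 7 = 20, q_3 = 1*2 + 1 = 3.
  i=4: a_4=2, p_4 = 2*20 + 13 = 53, q_4 = 2*3 + 2 = 8.
  i=5: a_5=3, p_5 = 3*53 + 20 = 179, q_5 = 3*8 + 3 = 27.
  i=6: a_6=8, p_6 = 8*179 + 53 = 1485, q_6 = 8*27 + 8 = 224.
q_6 = 224 > 45, so the last convergent with denominator <= 45 is p_5/q_5 = 179/27.
The closest fraction with denominator <= 45 is either p_5/q_5 or the intermediate fraction (k*p_5 + p_4)/(k*q_5 + q_4) with the largest k >= 1 whose denominator stays <= 45; these approach x as k grows, and every other convergent or intermediate fraction in range is farther away.
Largest k: floor((45 - q_4)/q_5) = floor((45 - 8)/27) = 1.
That gives (1*179 + 53)/(1*27 + 8) = 232/35.
Compare the errors: |x - 179/27| = |1485*27 - 179*224|/(224*27) = 1/6048, and |x - 232/35| = |1485*35 - 232*224|/(224*35) = 7/7840.
Cross-multiplying, 1*7840 = 7840 < 42336 = 7*6048, so 1/6048 is smaller: the convergent 179/27 is closer to x than 232/35.

179/27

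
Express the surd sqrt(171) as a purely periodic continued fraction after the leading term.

Write x_i = (sqrt(171) + m_i)/d_i with (m_0, d_0) = (0, 1). a_0 = floor(sqrt(171)) = 13, since 13^2 = 169 <= 171 < 196 = 14^2.
Iterate m_{i+1} = d_i*a_i - m_i, d_{i+1} = (171 - m_{i+1}^2)/d_i, a_{i+1} = floor((a_0 + m_{i+1})/d_{i+1}):
  m_1 = 1*13 - 0 = 13, d_1 = (171 - 13^2)/1 = 2/1 = 2, a_1 = floor((13 + 13)/2) = 13.
  m_2 = 2*13 - 13 = 13, d_2 = (171 - 13^2)/2 = 2/2 = 1, a_2 = floor((13 + 13)/1) = 26.
  m_3 = 1*26 - 13 = 13, d_3 = (171 - 13^2)/1 = 2/1 = 2: (m_3, d_3) = (m_1, d_1) = (13, 2), so from here the quotients repeat a_1, a_2; the period length is 2.
Hence the expansion of sqrt(171) is a_0 = 13 followed by the repeating block 13, 26 (period 2).

[13; (13, 26)]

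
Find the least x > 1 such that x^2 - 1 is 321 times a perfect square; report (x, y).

First expand sqrt(321) as a continued fraction. With x_i = (sqrt(321) + m_i)/d_i and (m_0, d_0) = (0, 1): a_0 = floor(sqrt(321)) = 17, since 17^2 = 289 <= 321 < 324 = 18^2.
Iterate m_{i+1} = d_i*a_i - m_i, d_{i+1} = (321 - m_{i+1}^2)/d_i, a_{i+1} = floor((a_0 + m_{i+1})/d_{i+1}):
  m_1 = 1*17 - 0 = 17, d_1 = (321 - 17^2)/1 = 32/1 = 32, a_1 = floor((17 + 17)/32) = 1.
  m_2 = 32*1 - 17 = 15, d_2 = (321 - 15^2)/32 = 96/32 = 3, a_2 = floor((17 + 15)/3) = 10.
  m_3 = 3*10 - 15 = 15, d_3 = (321 - 15^2)/3 = 96/3 = 32, a_3 = floor((17 + 15)/32) = 1.
  m_4 = 32*1 - 15 = 17, d_4 = (321 - 17^2)/32 = 32/32 = 1, a_4 = floor((17 + 17)/1) = 34.
  m_5 = 1*34 - 17 = 17, d_5 = (321 - 17^2)/1 = 32/1 = 32: (m_5, d_5) = (m_1, d_1) = (17, 32), so from here the quotients repeat a_1, ..., a_4; the period length is 4.
So sqrt(321) = [17; (1, 10, 1, 34)] with period length k = 4.
k is even, so the fundamental solution of x^2 - 321y^2 = 1 is (p_{k-1}, q_{k-1}) = (p_3, q_3); compute convergents through index 3.
Convergents (p_i = a_i*p_{i-1} + p_{i-2}, q_i = a_i*q_{i-1} + q_{i-2} with p_{-2}=0, p_{-1}=1, q_{-2}=1, q_{-1}=0):
  i=0: a_0=17, p_0 = 17*1 + 0 = 17, q_0 = 17*0 + 1 = 1.
  i=1: a_1=1, p_1 = 1*17 + 1 = 18, q_1 = 1*1 + 0 = 1.
  i=2: a_2=10, p_2 = 10*18 + 17 = 197, q_2 = 10*1 + 1 = 11.
  i=3: a_3=1, p_3 = 1*197 + 18 = 215, q_3 = 1*11 + 1 = 12.
Check: 215^2 - 321*12^2 = 46225 - 46224 = 1, so (x, y) = (215, 12) solves the equation, and by the theorem it is the least positive solution.

(x, y) = (215, 12)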